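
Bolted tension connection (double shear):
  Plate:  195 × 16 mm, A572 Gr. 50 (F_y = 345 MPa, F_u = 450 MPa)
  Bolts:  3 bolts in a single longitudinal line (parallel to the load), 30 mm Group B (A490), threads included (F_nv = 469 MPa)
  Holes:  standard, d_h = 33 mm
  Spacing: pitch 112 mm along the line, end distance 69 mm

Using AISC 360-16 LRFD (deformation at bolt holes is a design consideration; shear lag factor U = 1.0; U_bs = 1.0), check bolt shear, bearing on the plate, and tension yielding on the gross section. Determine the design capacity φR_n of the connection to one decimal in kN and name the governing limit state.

Bolt shear: A_b = π(30)²/4 = 706.86 mm². φR_n = 0.75 × 469 × 706.86 × 3 × 2 = 1491.8 kN.
Bearing (16 mm plate, F_u = 450 MPa): end bolts L_c = 69 − 33/2 = 52.5, R_n = min(1.2×52.5×16×450, 2.4×30×16×450) = 453.6 kN/bolt; interior L_c = 112 − 33 = 79, R_n = 518.4 kN/bolt. φR_n = 0.75 × (1×453.6 + 2×518.4) = 1117.8 kN.
Tension yield (gross): A_g = 195×16 = 3120 mm². φR_n = 0.90 × 345 × 3120 = 968.8 kN.
Governing: min(1491.8, 1117.8, 968.8) = 968.8 kN → gross-section yield.

968.8 kN (gross-section yield governs)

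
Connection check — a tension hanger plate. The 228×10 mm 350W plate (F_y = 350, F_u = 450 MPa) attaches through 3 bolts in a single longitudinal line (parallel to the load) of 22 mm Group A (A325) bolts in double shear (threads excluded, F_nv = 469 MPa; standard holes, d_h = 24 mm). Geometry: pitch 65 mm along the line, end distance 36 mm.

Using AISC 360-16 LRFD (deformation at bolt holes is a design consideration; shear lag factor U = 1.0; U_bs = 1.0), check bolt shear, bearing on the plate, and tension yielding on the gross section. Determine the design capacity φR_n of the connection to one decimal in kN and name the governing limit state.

429.3 kN (bearing governs)

Bolt shear: A_b = π(22)²/4 = 380.13 mm². φR_n = 0.75 × 469 × 380.13 × 3 × 2 = 802.3 kN.
Bearing (10 mm plate, F_u = 450 MPa): end bolts L_c = 36 − 24/2 = 24, R_n = min(1.2×24×10×450, 2.4×22×10×450) = 129.6 kN/bolt; interior L_c = 65 − 24 = 41, R_n = 221.4 kN/bolt. φR_n = 0.75 × (1×129.6 + 2×221.4) = 429.3 kN.
Tension yield (gross): A_g = 228×10 = 2280 mm². φR_n = 0.90 × 350 × 2280 = 718.2 kN.
Governing: min(802.3, 429.3, 718.2) = 429.3 kN → bearing.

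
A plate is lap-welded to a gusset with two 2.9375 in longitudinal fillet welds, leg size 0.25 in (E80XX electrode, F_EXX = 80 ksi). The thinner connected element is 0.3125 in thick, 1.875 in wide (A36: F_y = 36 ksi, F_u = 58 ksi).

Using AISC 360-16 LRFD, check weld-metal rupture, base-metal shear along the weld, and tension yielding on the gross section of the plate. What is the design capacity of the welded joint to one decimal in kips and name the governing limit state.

Weld metal: throat = 0.707×0.25 = 0.17675 in, L = 2×2.9375 = 5.875 in. φR_n = 0.75 × 0.6 × 80 × 0.17675 × 5.875 = 37.4 kips.
Base metal shear (0.3125 in plate): yield φR_n = 1.0×0.6×36×0.3125×5.875 = 39.7 kips; rupture φR_n = 0.75×0.6×58×0.3125×5.875 = 47.9 kips; take 39.7 kips (yield).
Tension yield (gross): A_g = 1.875×0.3125 = 0.58594 in². φR_n = 0.90 × 36 × 0.58594 = 19.0 kips.
Governing: min(37.4, 39.7, 19.0) = 19.0 kips → gross-section yield.

19.0 kips (gross-section yield governs)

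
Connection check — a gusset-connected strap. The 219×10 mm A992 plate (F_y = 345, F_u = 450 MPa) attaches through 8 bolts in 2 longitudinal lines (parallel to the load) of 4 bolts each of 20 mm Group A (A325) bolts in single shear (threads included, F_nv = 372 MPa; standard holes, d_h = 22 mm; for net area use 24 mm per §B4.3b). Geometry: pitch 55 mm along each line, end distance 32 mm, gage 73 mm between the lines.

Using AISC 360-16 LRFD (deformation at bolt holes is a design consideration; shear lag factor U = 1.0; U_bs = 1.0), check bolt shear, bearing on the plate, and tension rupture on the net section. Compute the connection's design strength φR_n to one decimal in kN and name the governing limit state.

577.1 kN (net-section rupture governs)

Bolt shear: A_b = π(20)²/4 = 314.16 mm². φR_n = 0.75 × 372 × 314.16 × 8 × 1 = 701.2 kN.
Bearing (10 mm plate, F_u = 450 MPa): end bolts L_c = 32 − 22/2 = 21, R_n = min(1.2×21×10×450, 2.4×20×10×450) = 113.4 kN/bolt; interior L_c = 55 − 22 = 33, R_n = 178.2 kN/bolt. φR_n = 0.75 × (2×113.4 + 6×178.2) = 972.0 kN.
Tension rupture (net): A_n = (219 − 2×24)×10 = 1710 mm² (U = 1.0, A_e = A_n). φR_n = 0.75 × 450 × 1710 = 577.1 kN.
Governing: min(701.2, 972.0, 577.1) = 577.1 kN → net-section rupture.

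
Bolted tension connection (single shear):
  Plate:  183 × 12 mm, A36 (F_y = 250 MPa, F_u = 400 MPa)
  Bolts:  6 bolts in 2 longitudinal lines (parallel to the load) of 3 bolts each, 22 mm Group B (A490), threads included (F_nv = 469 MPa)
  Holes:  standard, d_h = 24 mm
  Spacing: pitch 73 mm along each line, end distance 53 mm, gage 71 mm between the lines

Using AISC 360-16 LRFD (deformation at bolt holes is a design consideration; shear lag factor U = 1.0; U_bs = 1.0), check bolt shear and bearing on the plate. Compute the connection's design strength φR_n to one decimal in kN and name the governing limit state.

Bolt shear: A_b = π(22)²/4 = 380.13 mm². φR_n = 0.75 × 469 × 380.13 × 6 × 1 = 802.3 kN.
Bearing (12 mm plate, F_u = 400 MPa): end bolts L_c = 53 − 24/2 = 41, R_n = min(1.2×41×12×400, 2.4×22×12×400) = 236.16 kN/bolt; interior L_c = 73 − 24 = 49, R_n = 253.44 kN/bolt. φR_n = 0.75 × (2×236.16 + 4×253.44) = 1114.6 kN.
Governing: min(802.3, 1114.6) = 802.3 kN → bolt shear.

802.3 kN (bolt shear governs)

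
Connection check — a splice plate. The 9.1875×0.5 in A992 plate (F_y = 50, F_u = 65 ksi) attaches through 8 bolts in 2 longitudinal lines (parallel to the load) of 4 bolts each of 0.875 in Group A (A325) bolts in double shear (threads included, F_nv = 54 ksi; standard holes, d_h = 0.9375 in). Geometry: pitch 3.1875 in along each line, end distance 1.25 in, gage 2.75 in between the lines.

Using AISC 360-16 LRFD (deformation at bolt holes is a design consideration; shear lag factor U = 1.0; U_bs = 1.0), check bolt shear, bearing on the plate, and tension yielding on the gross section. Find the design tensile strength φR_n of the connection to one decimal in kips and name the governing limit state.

Bolt shear: A_b = π(0.875)²/4 = 0.60132 in². φR_n = 0.75 × 54 × 0.60132 × 8 × 2 = 389.7 kips.
Bearing (0.5 in plate, F_u = 65 ksi): end bolts L_c = 1.25 − 0.9375/2 = 0.78125, R_n = min(1.2×0.78125×0.5×65, 2.4×0.875×0.5×65) = 30.469 kips/bolt; interior L_c = 3.1875 − 0.9375 = 2.25, R_n = 68.25 kips/bolt. φR_n = 0.75 × (2×30.469 + 6×68.25) = 352.8 kips.
Tension yield (gross): A_g = 9.1875×0.5 = 4.5938 in². φR_n = 0.90 × 50 × 4.5938 = 206.7 kips.
Governing: min(389.7, 352.8, 206.7) = 206.7 kips → gross-section yield.

206.7 kips (gross-section yield governs)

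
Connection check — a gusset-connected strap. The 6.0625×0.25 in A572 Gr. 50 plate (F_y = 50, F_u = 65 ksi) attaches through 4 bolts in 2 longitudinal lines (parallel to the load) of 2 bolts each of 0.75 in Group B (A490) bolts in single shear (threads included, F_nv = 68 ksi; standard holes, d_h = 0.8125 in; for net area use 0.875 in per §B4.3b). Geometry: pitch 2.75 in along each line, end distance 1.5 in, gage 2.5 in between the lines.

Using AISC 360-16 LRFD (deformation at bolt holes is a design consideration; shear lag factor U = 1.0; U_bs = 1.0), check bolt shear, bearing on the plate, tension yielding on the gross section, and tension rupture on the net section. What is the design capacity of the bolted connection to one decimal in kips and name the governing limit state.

52.6 kips (net-section rupture governs)

Bolt shear: A_b = π(0.75)²/4 = 0.44179 in². φR_n = 0.75 × 68 × 0.44179 × 4 × 1 = 90.1 kips.
Bearing (0.25 in plate, F_u = 65 ksi): end bolts L_c = 1.5 − 0.8125/2 = 1.09375, R_n = min(1.2×1.09375×0.25×65, 2.4×0.75×0.25×65) = 21.328 kips/bolt; interior L_c = 2.75 − 0.8125 = 1.9375, R_n = 29.25 kips/bolt. φR_n = 0.75 × (2×21.328 + 2×29.25) = 75.9 kips.
Tension yield (gross): A_g = 6.0625×0.25 = 1.5156 in². φR_n = 0.90 × 50 × 1.5156 = 68.2 kips.
Tension rupture (net): A_n = (6.0625 − 2×0.875)×0.25 = 1.0781 in² (U = 1.0, A_e = A_n). φR_n = 0.75 × 65 × 1.0781 = 52.6 kips.
Governing: min(90.1, 75.9, 68.2, 52.6) = 52.6 kips → net-section rupture.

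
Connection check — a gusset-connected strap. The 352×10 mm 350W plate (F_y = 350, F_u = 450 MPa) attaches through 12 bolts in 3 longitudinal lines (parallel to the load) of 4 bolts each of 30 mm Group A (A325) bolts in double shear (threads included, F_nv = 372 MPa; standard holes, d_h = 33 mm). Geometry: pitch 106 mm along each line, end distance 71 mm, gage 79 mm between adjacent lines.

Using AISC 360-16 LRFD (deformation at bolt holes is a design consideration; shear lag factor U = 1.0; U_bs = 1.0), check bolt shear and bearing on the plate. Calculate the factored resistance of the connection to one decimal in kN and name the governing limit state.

2849.2 kN (bearing governs)

Bolt shear: A_b = π(30)²/4 = 706.86 mm². φR_n = 0.75 × 372 × 706.86 × 12 × 2 = 4733.1 kN.
Bearing (10 mm plate, F_u = 450 MPa): end bolts L_c = 71 − 33/2 = 54.5, R_n = min(1.2×54.5×10×450, 2.4×30×10×450) = 294.3 kN/bolt; interior L_c = 106 − 33 = 73, R_n = 324 kN/bolt. φR_n = 0.75 × (3×294.3 + 9×324) = 2849.2 kN.
Governing: min(4733.1, 2849.2) = 2849.2 kN → bearing.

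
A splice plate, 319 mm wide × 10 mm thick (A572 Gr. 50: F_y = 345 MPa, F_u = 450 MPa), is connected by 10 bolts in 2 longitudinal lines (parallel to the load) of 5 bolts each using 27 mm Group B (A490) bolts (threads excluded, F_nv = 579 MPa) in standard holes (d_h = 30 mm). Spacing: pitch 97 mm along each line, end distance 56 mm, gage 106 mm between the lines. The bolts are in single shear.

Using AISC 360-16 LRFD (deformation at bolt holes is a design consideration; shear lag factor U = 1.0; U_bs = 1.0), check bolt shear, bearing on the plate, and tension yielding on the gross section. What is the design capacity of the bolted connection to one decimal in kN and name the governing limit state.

Bolt shear: A_b = π(27)²/4 = 572.56 mm². φR_n = 0.75 × 579 × 572.56 × 10 × 1 = 2486.3 kN.
Bearing (10 mm plate, F_u = 450 MPa): end bolts L_c = 56 − 30/2 = 41, R_n = min(1.2×41×10×450, 2.4×27×10×450) = 221.4 kN/bolt; interior L_c = 97 − 30 = 67, R_n = 291.6 kN/bolt. φR_n = 0.75 × (2×221.4 + 8×291.6) = 2081.7 kN.
Tension yield (gross): A_g = 319×10 = 3190 mm². φR_n = 0.90 × 345 × 3190 = 990.5 kN.
Governing: min(2486.3, 2081.7, 990.5) = 990.5 kN → gross-section yield.

990.5 kN (gross-section yield governs)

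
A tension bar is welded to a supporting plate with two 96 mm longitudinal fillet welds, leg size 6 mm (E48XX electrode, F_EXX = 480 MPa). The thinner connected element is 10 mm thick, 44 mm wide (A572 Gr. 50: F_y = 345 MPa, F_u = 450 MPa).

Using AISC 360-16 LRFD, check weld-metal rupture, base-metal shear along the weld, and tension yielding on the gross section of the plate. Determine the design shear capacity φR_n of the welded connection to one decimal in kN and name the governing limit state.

136.6 kN (gross-section yield governs)

Weld metal: throat = 0.707×6 = 4.242 mm, L = 2×96 = 192 mm. φR_n = 0.75 × 0.6 × 480 × 4.242 × 192 = 175.9 kN.
Base metal shear (10 mm plate): yield φR_n = 1.0×0.6×345×10×192 = 397.4 kN; rupture φR_n = 0.75×0.6×450×10×192 = 388.8 kN; take 388.8 kN (rupture).
Tension yield (gross): A_g = 44×10 = 440 mm². φR_n = 0.90 × 345 × 440 = 136.6 kN.
Governing: min(175.9, 388.8, 136.6) = 136.6 kN → gross-section yield.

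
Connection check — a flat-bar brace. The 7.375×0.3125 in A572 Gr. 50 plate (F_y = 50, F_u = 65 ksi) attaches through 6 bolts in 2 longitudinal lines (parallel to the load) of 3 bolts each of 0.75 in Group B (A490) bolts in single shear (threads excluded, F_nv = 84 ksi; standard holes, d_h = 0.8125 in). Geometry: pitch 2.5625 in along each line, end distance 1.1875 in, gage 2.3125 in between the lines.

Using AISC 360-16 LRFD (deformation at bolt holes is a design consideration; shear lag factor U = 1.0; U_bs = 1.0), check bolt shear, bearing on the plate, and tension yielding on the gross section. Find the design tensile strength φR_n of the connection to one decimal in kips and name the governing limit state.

103.7 kips (gross-section yield governs)

Bolt shear: A_b = π(0.75)²/4 = 0.44179 in². φR_n = 0.75 × 84 × 0.44179 × 6 × 1 = 167.0 kips.
Bearing (0.3125 in plate, F_u = 65 ksi): end bolts L_c = 1.1875 − 0.8125/2 = 0.78125, R_n = min(1.2×0.78125×0.3125×65, 2.4×0.75×0.3125×65) = 19.043 kips/bolt; interior L_c = 2.5625 − 0.8125 = 1.75, R_n = 36.563 kips/bolt. φR_n = 0.75 × (2×19.043 + 4×36.563) = 138.3 kips.
Tension yield (gross): A_g = 7.375×0.3125 = 2.3047 in². φR_n = 0.90 × 50 × 2.3047 = 103.7 kips.
Governing: min(167.0, 138.3, 103.7) = 103.7 kips → gross-section yield.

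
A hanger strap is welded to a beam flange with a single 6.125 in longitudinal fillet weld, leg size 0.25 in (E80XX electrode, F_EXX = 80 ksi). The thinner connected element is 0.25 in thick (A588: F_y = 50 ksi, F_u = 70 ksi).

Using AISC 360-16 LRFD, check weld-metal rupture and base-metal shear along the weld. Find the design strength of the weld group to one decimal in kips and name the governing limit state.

39.0 kips (weld metal governs)

Weld metal: throat = 0.707×0.25 = 0.17675 in, L = 6.125 in. φR_n = 0.75 × 0.6 × 80 × 0.17675 × 6.125 = 39.0 kips.
Base metal shear (0.25 in plate): yield φR_n = 1.0×0.6×50×0.25×6.125 = 45.9 kips; rupture φR_n = 0.75×0.6×70×0.25×6.125 = 48.2 kips; take 45.9 kips (yield).
Governing: min(39.0, 45.9) = 39.0 kips → weld metal.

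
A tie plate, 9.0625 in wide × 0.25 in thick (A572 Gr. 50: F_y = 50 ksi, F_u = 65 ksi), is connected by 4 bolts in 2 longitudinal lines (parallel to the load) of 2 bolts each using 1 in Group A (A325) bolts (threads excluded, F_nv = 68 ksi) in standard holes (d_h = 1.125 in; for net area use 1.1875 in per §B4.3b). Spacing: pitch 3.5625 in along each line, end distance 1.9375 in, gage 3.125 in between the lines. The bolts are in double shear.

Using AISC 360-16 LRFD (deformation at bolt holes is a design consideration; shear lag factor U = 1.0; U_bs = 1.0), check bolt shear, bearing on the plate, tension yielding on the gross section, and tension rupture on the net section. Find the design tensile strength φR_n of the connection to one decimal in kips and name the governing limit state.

Bolt shear: A_b = π(1)²/4 = 0.7854 in². φR_n = 0.75 × 68 × 0.7854 × 4 × 2 = 320.4 kips.
Bearing (0.25 in plate, F_u = 65 ksi): end bolts L_c = 1.9375 − 1.125/2 = 1.375, R_n = min(1.2×1.375×0.25×65, 2.4×1×0.25×65) = 26.813 kips/bolt; interior L_c = 3.5625 − 1.125 = 2.4375, R_n = 39 kips/bolt. φR_n = 0.75 × (2×26.813 + 2×39) = 98.7 kips.
Tension yield (gross): A_g = 9.0625×0.25 = 2.2656 in². φR_n = 0.90 × 50 × 2.2656 = 102.0 kips.
Tension rupture (net): A_n = (9.0625 − 2×1.1875)×0.25 = 1.6719 in² (U = 1.0, A_e = A_n). φR_n = 0.75 × 65 × 1.6719 = 81.5 kips.
Governing: min(320.4, 98.7, 102.0, 81.5) = 81.5 kips → net-section rupture.

81.5 kips (net-section rupture governs)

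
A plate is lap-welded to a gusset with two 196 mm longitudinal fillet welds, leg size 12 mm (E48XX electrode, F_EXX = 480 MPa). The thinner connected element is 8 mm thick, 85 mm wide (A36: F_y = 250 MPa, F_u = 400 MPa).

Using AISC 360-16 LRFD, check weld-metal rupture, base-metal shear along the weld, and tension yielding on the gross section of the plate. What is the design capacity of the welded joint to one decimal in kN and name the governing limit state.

153.0 kN (gross-section yield governs)

Weld metal: throat = 0.707×12 = 8.484 mm, L = 2×196 = 392 mm. φR_n = 0.75 × 0.6 × 480 × 8.484 × 392 = 718.4 kN.
Base metal shear (8 mm plate): yield φR_n = 1.0×0.6×250×8×392 = 470.4 kN; rupture φR_n = 0.75×0.6×400×8×392 = 564.5 kN; take 470.4 kN (yield).
Tension yield (gross): A_g = 85×8 = 680 mm². φR_n = 0.90 × 250 × 680 = 153.0 kN.
Governing: min(718.4, 470.4, 153.0) = 153.0 kN → gross-section yield.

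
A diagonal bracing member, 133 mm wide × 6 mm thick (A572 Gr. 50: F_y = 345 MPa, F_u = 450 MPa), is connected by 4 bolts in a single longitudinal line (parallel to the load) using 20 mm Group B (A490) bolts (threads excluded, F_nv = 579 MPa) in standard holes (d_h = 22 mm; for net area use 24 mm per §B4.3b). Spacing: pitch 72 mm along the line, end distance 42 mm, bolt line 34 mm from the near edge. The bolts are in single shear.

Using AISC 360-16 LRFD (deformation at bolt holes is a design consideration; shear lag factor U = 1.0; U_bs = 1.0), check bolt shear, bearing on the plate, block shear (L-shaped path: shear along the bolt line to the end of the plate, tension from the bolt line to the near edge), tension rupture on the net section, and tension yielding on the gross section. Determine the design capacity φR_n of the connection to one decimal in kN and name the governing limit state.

Bolt shear: A_b = π(20)²/4 = 314.16 mm². φR_n = 0.75 × 579 × 314.16 × 4 × 1 = 545.7 kN.
Bearing (6 mm plate, F_u = 450 MPa): end bolts L_c = 42 − 22/2 = 31, R_n = min(1.2×31×6×450, 2.4×20×6×450) = 100.44 kN/bolt; interior L_c = 72 − 22 = 50, R_n = 129.6 kN/bolt. φR_n = 0.75 × (1×100.44 + 3×129.6) = 366.9 kN.
Block shear: shear path 1×[42+3×72] = 1×258 mm, A_gv = 1548, A_nv = 1×(258 − 3.5×24)×6 = 1044 mm²; tension to near edge: (34 − 0.5×24)×6 = 132 mm². R_n = min(0.6×450×1044, 0.6×345×1548) + 1.0×450×132 = min(281.88, 320.44) + 59.4 = 341.28 kN. φR_n = 0.75 × 341.28 = 256.0 kN.
Tension rupture (net): A_n = (133 − 1×24)×6 = 654 mm² (U = 1.0, A_e = A_n). φR_n = 0.75 × 450 × 654 = 220.7 kN.
Tension yield (gross): A_g = 133×6 = 798 mm². φR_n = 0.90 × 345 × 798 = 247.8 kN.
Governing: min(545.7, 366.9, 256.0, 220.7, 247.8) = 220.7 kN → net-section rupture.

220.7 kN (net-section rupture governs)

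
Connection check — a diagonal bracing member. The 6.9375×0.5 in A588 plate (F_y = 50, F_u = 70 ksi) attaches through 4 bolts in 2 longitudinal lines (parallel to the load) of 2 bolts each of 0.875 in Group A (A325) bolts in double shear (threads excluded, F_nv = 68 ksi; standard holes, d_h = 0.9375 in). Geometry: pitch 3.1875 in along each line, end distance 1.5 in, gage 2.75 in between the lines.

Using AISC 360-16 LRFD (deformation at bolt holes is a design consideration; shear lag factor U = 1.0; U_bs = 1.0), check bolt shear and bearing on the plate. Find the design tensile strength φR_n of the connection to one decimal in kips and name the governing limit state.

Bolt shear: A_b = π(0.875)²/4 = 0.60132 in². φR_n = 0.75 × 68 × 0.60132 × 4 × 2 = 245.3 kips.
Bearing (0.5 in plate, F_u = 70 ksi): end bolts L_c = 1.5 − 0.9375/2 = 1.03125, R_n = min(1.2×1.03125×0.5×70, 2.4×0.875×0.5×70) = 43.313 kips/bolt; interior L_c = 3.1875 − 0.9375 = 2.25, R_n = 73.5 kips/bolt. φR_n = 0.75 × (2×43.313 + 2×73.5) = 175.2 kips.
Governing: min(245.3, 175.2) = 175.2 kips → bearing.

175.2 kips (bearing governs)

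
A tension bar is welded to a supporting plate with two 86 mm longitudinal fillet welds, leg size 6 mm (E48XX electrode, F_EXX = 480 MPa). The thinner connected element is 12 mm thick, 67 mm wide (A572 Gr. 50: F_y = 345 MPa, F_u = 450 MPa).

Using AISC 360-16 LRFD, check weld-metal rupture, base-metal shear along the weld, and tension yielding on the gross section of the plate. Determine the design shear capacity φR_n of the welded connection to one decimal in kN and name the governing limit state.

157.6 kN (weld metal governs)

Weld metal: throat = 0.707×6 = 4.242 mm, L = 2×86 = 172 mm. φR_n = 0.75 × 0.6 × 480 × 4.242 × 172 = 157.6 kN.
Base metal shear (12 mm plate): yield φR_n = 1.0×0.6×345×12×172 = 427.2 kN; rupture φR_n = 0.75×0.6×450×12×172 = 418.0 kN; take 418.0 kN (rupture).
Tension yield (gross): A_g = 67×12 = 804 mm². φR_n = 0.90 × 345 × 804 = 249.6 kN.
Governing: min(157.6, 418.0, 249.6) = 157.6 kN → weld metal.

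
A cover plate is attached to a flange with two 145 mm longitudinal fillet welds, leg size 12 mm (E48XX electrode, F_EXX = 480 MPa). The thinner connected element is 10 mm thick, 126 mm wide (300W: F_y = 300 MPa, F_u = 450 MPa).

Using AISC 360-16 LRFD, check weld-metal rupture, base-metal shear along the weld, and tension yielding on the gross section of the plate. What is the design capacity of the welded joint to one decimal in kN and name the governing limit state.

Weld metal: throat = 0.707×12 = 8.484 mm, L = 2×145 = 290 mm. φR_n = 0.75 × 0.6 × 480 × 8.484 × 290 = 531.4 kN.
Base metal shear (10 mm plate): yield φR_n = 1.0×0.6×300×10×290 = 522.0 kN; rupture φR_n = 0.75×0.6×450×10×290 = 587.3 kN; take 522.0 kN (yield).
Tension yield (gross): A_g = 126×10 = 1260 mm². φR_n = 0.90 × 300 × 1260 = 340.2 kN.
Governing: min(531.4, 522.0, 340.2) = 340.2 kN → gross-section yield.

340.2 kN (gross-section yield governs)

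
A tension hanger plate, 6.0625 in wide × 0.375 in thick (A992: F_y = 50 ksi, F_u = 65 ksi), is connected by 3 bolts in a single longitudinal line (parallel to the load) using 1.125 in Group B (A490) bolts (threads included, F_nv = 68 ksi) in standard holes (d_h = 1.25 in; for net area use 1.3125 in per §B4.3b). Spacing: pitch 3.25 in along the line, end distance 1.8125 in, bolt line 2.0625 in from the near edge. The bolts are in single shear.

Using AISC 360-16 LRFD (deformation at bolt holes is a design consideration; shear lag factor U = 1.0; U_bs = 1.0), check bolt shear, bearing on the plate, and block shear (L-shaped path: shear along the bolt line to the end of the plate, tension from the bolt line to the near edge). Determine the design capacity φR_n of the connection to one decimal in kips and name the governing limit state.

Bolt shear: A_b = π(1.125)²/4 = 0.99402 in². φR_n = 0.75 × 68 × 0.99402 × 3 × 1 = 152.1 kips.
Bearing (0.375 in plate, F_u = 65 ksi): end bolts L_c = 1.8125 − 1.25/2 = 1.1875, R_n = min(1.2×1.1875×0.375×65, 2.4×1.125×0.375×65) = 34.734 kips/bolt; interior L_c = 3.25 − 1.25 = 2, R_n = 58.5 kips/bolt. φR_n = 0.75 × (1×34.734 + 2×58.5) = 113.8 kips.
Block shear: shear path 1×[1.8125+2×3.25] = 1×8.3125 in, A_gv = 3.1172, A_nv = 1×(8.3125 − 2.5×1.3125)×0.375 = 1.8867 in²; tension to near edge: (2.0625 − 0.5×1.3125)×0.375 = 0.52734 in². R_n = min(0.6×65×1.8867, 0.6×50×3.1172) + 1.0×65×0.52734 = min(73.581, 93.516) + 34.277 = 107.86 kips. φR_n = 0.75 × 107.86 = 80.9 kips.
Governing: min(152.1, 113.8, 80.9) = 80.9 kips → block shear.

80.9 kips (block shear governs)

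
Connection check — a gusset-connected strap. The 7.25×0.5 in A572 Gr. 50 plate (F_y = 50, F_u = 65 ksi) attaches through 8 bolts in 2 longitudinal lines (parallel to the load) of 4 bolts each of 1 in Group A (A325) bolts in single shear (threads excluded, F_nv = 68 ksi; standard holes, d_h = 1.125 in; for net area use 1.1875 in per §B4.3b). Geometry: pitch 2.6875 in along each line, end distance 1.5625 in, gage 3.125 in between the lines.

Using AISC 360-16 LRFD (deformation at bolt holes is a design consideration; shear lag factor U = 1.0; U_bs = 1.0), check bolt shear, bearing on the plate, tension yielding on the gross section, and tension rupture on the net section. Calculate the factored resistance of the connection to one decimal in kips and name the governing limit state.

Bolt shear: A_b = π(1)²/4 = 0.7854 in². φR_n = 0.75 × 68 × 0.7854 × 8 × 1 = 320.4 kips.
Bearing (0.5 in plate, F_u = 65 ksi): end bolts L_c = 1.5625 − 1.125/2 = 1, R_n = min(1.2×1×0.5×65, 2.4×1×0.5×65) = 39 kips/bolt; interior L_c = 2.6875 − 1.125 = 1.5625, R_n = 60.938 kips/bolt. φR_n = 0.75 × (2×39 + 6×60.938) = 332.7 kips.
Tension yield (gross): A_g = 7.25×0.5 = 3.625 in². φR_n = 0.90 × 50 × 3.625 = 163.1 kips.
Tension rupture (net): A_n = (7.25 − 2×1.1875)×0.5 = 2.4375 in² (U = 1.0, A_e = A_n). φR_n = 0.75 × 65 × 2.4375 = 118.8 kips.
Governing: min(320.4, 332.7, 163.1, 118.8) = 118.8 kips → net-section rupture.

118.8 kips (net-section rupture governs)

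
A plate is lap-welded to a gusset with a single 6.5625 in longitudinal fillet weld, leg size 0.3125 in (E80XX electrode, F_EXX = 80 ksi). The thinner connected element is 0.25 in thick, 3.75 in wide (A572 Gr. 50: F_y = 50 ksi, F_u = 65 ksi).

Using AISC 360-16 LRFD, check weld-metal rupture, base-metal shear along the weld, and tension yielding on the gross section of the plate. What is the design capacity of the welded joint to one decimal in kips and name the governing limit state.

Weld metal: throat = 0.707×0.3125 = 0.22094 in, L = 6.5625 in. φR_n = 0.75 × 0.6 × 80 × 0.22094 × 6.5625 = 52.2 kips.
Base metal shear (0.25 in plate): yield φR_n = 1.0×0.6×50×0.25×6.5625 = 49.2 kips; rupture φR_n = 0.75×0.6×65×0.25×6.5625 = 48.0 kips; take 48.0 kips (rupture).
Tension yield (gross): A_g = 3.75×0.25 = 0.9375 in². φR_n = 0.90 × 50 × 0.9375 = 42.2 kips.
Governing: min(52.2, 48.0, 42.2) = 42.2 kips → gross-section yield.

42.2 kips (gross-section yield governs)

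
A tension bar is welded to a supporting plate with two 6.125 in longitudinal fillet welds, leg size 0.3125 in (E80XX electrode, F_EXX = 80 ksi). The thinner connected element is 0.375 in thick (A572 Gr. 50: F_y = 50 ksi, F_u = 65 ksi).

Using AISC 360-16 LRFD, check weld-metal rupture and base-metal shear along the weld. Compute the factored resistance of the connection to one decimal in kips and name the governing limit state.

97.4 kips (weld metal governs)

Weld metal: throat = 0.707×0.3125 = 0.22094 in, L = 2×6.125 = 12.25 in. φR_n = 0.75 × 0.6 × 80 × 0.22094 × 12.25 = 97.4 kips.
Base metal shear (0.375 in plate): yield φR_n = 1.0×0.6×50×0.375×12.25 = 137.8 kips; rupture φR_n = 0.75×0.6×65×0.375×12.25 = 134.4 kips; take 134.4 kips (rupture).
Governing: min(97.4, 134.4) = 97.4 kips → weld metal.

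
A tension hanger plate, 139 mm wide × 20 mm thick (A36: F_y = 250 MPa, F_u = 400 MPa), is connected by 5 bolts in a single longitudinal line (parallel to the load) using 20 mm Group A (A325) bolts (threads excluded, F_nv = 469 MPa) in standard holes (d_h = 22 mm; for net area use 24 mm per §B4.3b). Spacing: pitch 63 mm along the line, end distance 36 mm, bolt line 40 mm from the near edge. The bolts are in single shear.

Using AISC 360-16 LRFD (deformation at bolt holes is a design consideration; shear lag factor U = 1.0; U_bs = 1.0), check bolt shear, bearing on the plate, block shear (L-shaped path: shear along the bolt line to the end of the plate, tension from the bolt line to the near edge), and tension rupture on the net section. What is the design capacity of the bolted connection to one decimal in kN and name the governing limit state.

Bolt shear: A_b = π(20)²/4 = 314.16 mm². φR_n = 0.75 × 469 × 314.16 × 5 × 1 = 552.5 kN.
Bearing (20 mm plate, F_u = 400 MPa): end bolts L_c = 36 − 22/2 = 25, R_n = min(1.2×25×20×400, 2.4×20×20×400) = 240 kN/bolt; interior L_c = 63 − 22 = 41, R_n = 384 kN/bolt. φR_n = 0.75 × (1×240 + 4×384) = 1332.0 kN.
Block shear: shear path 1×[36+4×63] = 1×288 mm, A_gv = 5760, A_nv = 1×(288 − 4.5×24)×20 = 3600 mm²; tension to near edge: (40 − 0.5×24)×20 = 560 mm². R_n = min(0.6×400×3600, 0.6×250×5760) + 1.0×400×560 = min(864, 864) + 224 = 1088 kN. φR_n = 0.75 × 1088 = 816.0 kN.
Tension rupture (net): A_n = (139 − 1×24)×20 = 2300 mm² (U = 1.0, A_e = A_n). φR_n = 0.75 × 400 × 2300 = 690.0 kN.
Governing: min(552.5, 1332.0, 816.0, 690.0) = 552.5 kN → bolt shear.

552.5 kN (bolt shear governs)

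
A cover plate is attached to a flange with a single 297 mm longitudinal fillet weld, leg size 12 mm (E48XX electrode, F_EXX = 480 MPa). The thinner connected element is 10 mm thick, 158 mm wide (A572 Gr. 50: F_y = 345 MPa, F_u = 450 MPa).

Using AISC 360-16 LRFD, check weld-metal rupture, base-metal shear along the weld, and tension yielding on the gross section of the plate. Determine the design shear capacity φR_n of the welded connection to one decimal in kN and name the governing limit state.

Weld metal: throat = 0.707×12 = 8.484 mm, L = 297 mm. φR_n = 0.75 × 0.6 × 480 × 8.484 × 297 = 544.3 kN.
Base metal shear (10 mm plate): yield φR_n = 1.0×0.6×345×10×297 = 614.8 kN; rupture φR_n = 0.75×0.6×450×10×297 = 601.4 kN; take 601.4 kN (rupture).
Tension yield (gross): A_g = 158×10 = 1580 mm². φR_n = 0.90 × 345 × 1580 = 490.6 kN.
Governing: min(544.3, 601.4, 490.6) = 490.6 kN → gross-section yield.

490.6 kN (gross-section yield governs)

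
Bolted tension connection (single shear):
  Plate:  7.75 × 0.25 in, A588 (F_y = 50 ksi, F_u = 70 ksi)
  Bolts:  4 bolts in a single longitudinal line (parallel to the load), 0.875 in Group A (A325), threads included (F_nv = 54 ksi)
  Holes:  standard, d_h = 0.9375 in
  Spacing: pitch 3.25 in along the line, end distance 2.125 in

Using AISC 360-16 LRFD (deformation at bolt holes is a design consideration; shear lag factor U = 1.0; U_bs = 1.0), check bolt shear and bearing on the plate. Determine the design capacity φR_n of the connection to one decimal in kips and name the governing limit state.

Bolt shear: A_b = π(0.875)²/4 = 0.60132 in². φR_n = 0.75 × 54 × 0.60132 × 4 × 1 = 97.4 kips.
Bearing (0.25 in plate, F_u = 70 ksi): end bolts L_c = 2.125 − 0.9375/2 = 1.65625, R_n = min(1.2×1.65625×0.25×70, 2.4×0.875×0.25×70) = 34.781 kips/bolt; interior L_c = 3.25 − 0.9375 = 2.3125, R_n = 36.75 kips/bolt. φR_n = 0.75 × (1×34.781 + 3×36.75) = 108.8 kips.
Governing: min(97.4, 108.8) = 97.4 kips → bolt shear.

97.4 kips (bolt shear governs)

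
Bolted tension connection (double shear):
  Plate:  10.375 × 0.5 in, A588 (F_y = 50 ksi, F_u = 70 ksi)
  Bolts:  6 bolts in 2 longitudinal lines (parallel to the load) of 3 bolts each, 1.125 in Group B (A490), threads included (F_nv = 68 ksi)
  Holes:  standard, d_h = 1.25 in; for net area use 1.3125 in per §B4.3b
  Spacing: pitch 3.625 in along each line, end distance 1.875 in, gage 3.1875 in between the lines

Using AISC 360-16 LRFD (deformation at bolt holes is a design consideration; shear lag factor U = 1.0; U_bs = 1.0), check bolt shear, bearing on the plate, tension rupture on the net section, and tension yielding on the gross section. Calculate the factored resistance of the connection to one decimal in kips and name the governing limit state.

Bolt shear: A_b = π(1.125)²/4 = 0.99402 in². φR_n = 0.75 × 68 × 0.99402 × 6 × 2 = 608.3 kips.
Bearing (0.5 in plate, F_u = 70 ksi): end bolts L_c = 1.875 − 1.25/2 = 1.25, R_n = min(1.2×1.25×0.5×70, 2.4×1.125×0.5×70) = 52.5 kips/bolt; interior L_c = 3.625 − 1.25 = 2.375, R_n = 94.5 kips/bolt. φR_n = 0.75 × (2×52.5 + 4×94.5) = 362.3 kips.
Tension rupture (net): A_n = (10.375 − 2×1.3125)×0.5 = 3.875 in² (U = 1.0, A_e = A_n). φR_n = 0.75 × 70 × 3.875 = 203.4 kips.
Tension yield (gross): A_g = 10.375×0.5 = 5.1875 in². φR_n = 0.90 × 50 × 5.1875 = 233.4 kips.
Governing: min(608.3, 362.3, 203.4, 233.4) = 203.4 kips → net-section rupture.

203.4 kips (net-section rupture governs)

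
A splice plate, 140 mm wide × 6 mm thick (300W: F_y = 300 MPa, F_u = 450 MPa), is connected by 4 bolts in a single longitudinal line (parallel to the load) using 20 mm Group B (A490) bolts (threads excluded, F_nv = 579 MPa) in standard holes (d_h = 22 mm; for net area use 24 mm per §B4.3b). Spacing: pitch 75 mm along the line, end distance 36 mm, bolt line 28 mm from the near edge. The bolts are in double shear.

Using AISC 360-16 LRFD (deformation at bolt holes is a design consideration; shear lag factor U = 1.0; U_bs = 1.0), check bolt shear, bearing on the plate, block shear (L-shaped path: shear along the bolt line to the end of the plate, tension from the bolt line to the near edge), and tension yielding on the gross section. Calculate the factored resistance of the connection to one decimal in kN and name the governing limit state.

226.8 kN (gross-section yield governs)

Bolt shear: A_b = π(20)²/4 = 314.16 mm². φR_n = 0.75 × 579 × 314.16 × 4 × 2 = 1091.4 kN.
Bearing (6 mm plate, F_u = 450 MPa): end bolts L_c = 36 − 22/2 = 25, R_n = min(1.2×25×6×450, 2.4×20×6×450) = 81 kN/bolt; interior L_c = 75 − 22 = 53, R_n = 129.6 kN/bolt. φR_n = 0.75 × (1×81 + 3×129.6) = 352.4 kN.
Block shear: shear path 1×[36+3×75] = 1×261 mm, A_gv = 1566, A_nv = 1×(261 − 3.5×24)×6 = 1062 mm²; tension to near edge: (28 − 0.5×24)×6 = 96 mm². R_n = min(0.6×450×1062, 0.6×300×1566) + 1.0×450×96 = min(286.74, 281.88) + 43.2 = 325.08 kN. φR_n = 0.75 × 325.08 = 243.8 kN.
Tension yield (gross): A_g = 140×6 = 840 mm². φR_n = 0.90 × 300 × 840 = 226.8 kN.
Governing: min(1091.4, 352.4, 243.8, 226.8) = 226.8 kN → gross-section yield.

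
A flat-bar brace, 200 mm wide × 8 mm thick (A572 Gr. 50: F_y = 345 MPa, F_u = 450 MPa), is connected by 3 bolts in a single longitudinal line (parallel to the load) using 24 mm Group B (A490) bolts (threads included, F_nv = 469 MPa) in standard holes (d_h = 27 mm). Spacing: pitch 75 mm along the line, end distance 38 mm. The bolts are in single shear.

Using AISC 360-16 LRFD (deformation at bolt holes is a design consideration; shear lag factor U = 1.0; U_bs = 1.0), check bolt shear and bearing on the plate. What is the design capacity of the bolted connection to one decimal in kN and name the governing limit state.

390.4 kN (bearing governs)

Bolt shear: A_b = π(24)²/4 = 452.39 mm². φR_n = 0.75 × 469 × 452.39 × 3 × 1 = 477.4 kN.
Bearing (8 mm plate, F_u = 450 MPa): end bolts L_c = 38 − 27/2 = 24.5, R_n = min(1.2×24.5×8×450, 2.4×24×8×450) = 105.84 kN/bolt; interior L_c = 75 − 27 = 48, R_n = 207.36 kN/bolt. φR_n = 0.75 × (1×105.84 + 2×207.36) = 390.4 kN.
Governing: min(477.4, 390.4) = 390.4 kN → bearing.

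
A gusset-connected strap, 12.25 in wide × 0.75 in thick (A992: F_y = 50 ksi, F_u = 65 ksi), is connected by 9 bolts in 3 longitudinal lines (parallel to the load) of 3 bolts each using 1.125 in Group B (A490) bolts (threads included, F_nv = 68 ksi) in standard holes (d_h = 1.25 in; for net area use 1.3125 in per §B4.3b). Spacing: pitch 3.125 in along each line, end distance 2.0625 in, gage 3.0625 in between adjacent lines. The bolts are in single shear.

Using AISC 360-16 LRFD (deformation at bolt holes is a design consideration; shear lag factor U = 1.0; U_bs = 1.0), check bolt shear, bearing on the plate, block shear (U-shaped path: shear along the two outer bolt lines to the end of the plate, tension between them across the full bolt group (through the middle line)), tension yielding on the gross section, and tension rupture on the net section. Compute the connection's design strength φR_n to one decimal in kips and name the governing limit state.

Bolt shear: A_b = π(1.125)²/4 = 0.99402 in². φR_n = 0.75 × 68 × 0.99402 × 9 × 1 = 456.3 kips.
Bearing (0.75 in plate, F_u = 65 ksi): end bolts L_c = 2.0625 − 1.25/2 = 1.4375, R_n = min(1.2×1.4375×0.75×65, 2.4×1.125×0.75×65) = 84.094 kips/bolt; interior L_c = 3.125 − 1.25 = 1.875, R_n = 109.69 kips/bolt. φR_n = 0.75 × (3×84.094 + 6×109.69) = 682.8 kips.
Block shear: shear path 2×[2.0625+2×3.125] = 2×8.3125 in, A_gv = 12.469, A_nv = 2×(8.3125 − 2.5×1.3125)×0.75 = 7.5469 in²; tension across gage: (6.125 − 2×1.3125)×0.75 = 2.625 in². R_n = min(0.6×65×7.5469, 0.6×50×12.469) + 1.0×65×2.625 = min(294.33, 374.07) + 170.63 = 464.96 kips. φR_n = 0.75 × 464.96 = 348.7 kips.
Tension yield (gross): A_g = 12.25×0.75 = 9.1875 in². φR_n = 0.90 × 50 × 9.1875 = 413.4 kips.
Tension rupture (net): A_n = (12.25 − 3×1.3125)×0.75 = 6.2344 in² (U = 1.0, A_e = A_n). φR_n = 0.75 × 65 × 6.2344 = 303.9 kips.
Governing: min(456.3, 682.8, 348.7, 413.4, 303.9) = 303.9 kips → net-section rupture.

303.9 kips (net-section rupture governs)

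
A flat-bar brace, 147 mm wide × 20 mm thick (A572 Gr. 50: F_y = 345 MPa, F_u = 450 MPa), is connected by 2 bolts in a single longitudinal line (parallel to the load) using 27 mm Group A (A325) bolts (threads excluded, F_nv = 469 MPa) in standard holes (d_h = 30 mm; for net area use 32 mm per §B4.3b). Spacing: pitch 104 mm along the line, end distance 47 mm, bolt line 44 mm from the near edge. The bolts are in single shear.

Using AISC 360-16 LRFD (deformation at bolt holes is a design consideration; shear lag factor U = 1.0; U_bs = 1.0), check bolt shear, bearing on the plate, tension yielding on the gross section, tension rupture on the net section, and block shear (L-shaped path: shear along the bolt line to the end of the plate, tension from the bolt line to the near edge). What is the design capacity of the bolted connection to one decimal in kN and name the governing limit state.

402.8 kN (bolt shear governs)

Bolt shear: A_b = π(27)²/4 = 572.56 mm². φR_n = 0.75 × 469 × 572.56 × 2 × 1 = 402.8 kN.
Bearing (20 mm plate, F_u = 450 MPa): end bolts L_c = 47 − 30/2 = 32, R_n = min(1.2×32×20×450, 2.4×27×20×450) = 345.6 kN/bolt; interior L_c = 104 − 30 = 74, R_n = 583.2 kN/bolt. φR_n = 0.75 × (1×345.6 + 1×583.2) = 696.6 kN.
Tension yield (gross): A_g = 147×20 = 2940 mm². φR_n = 0.90 × 345 × 2940 = 912.9 kN.
Tension rupture (net): A_n = (147 − 1×32)×20 = 2300 mm² (U = 1.0, A_e = A_n). φR_n = 0.75 × 450 × 2300 = 776.3 kN.
Block shear: shear path 1×[47+1×104] = 1×151 mm, A_gv = 3020, A_nv = 1×(151 − 1.5×32)×20 = 2060 mm²; tension to near edge: (44 − 0.5×32)×20 = 560 mm². R_n = min(0.6×450×2060, 0.6×345×3020) + 1.0×450×560 = min(556.2, 625.14) + 252 = 808.2 kN. φR_n = 0.75 × 808.2 = 606.2 kN.
Governing: min(402.8, 696.6, 912.9, 776.3, 606.2) = 402.8 kN → bolt shear.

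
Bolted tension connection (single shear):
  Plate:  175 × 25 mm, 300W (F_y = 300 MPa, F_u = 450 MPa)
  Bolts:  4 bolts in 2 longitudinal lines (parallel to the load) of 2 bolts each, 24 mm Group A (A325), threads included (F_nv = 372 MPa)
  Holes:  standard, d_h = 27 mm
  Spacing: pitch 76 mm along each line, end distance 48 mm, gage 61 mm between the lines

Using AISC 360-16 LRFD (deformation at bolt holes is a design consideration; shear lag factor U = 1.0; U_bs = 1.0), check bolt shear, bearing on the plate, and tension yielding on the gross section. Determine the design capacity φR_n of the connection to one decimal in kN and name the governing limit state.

Bolt shear: A_b = π(24)²/4 = 452.39 mm². φR_n = 0.75 × 372 × 452.39 × 4 × 1 = 504.9 kN.
Bearing (25 mm plate, F_u = 450 MPa): end bolts L_c = 48 − 27/2 = 34.5, R_n = min(1.2×34.5×25×450, 2.4×24×25×450) = 465.75 kN/bolt; interior L_c = 76 − 27 = 49, R_n = 648 kN/bolt. φR_n = 0.75 × (2×465.75 + 2×648) = 1670.6 kN.
Tension yield (gross): A_g = 175×25 = 4375 mm². φR_n = 0.90 × 300 × 4375 = 1181.3 kN.
Governing: min(504.9, 1670.6, 1181.3) = 504.9 kN → bolt shear.

504.9 kN (bolt shear governs)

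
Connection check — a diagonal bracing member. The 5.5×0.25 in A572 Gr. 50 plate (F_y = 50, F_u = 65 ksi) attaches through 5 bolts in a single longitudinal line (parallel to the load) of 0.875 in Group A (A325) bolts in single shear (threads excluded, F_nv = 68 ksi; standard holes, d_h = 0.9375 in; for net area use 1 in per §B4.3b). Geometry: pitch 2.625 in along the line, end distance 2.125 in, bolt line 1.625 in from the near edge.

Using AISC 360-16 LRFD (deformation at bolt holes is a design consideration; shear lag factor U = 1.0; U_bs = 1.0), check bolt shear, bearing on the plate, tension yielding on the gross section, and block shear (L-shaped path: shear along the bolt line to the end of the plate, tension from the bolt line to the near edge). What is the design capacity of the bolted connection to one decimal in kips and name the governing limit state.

Bolt shear: A_b = π(0.875)²/4 = 0.60132 in². φR_n = 0.75 × 68 × 0.60132 × 5 × 1 = 153.3 kips.
Bearing (0.25 in plate, F_u = 65 ksi): end bolts L_c = 2.125 − 0.9375/2 = 1.65625, R_n = min(1.2×1.65625×0.25×65, 2.4×0.875×0.25×65) = 32.297 kips/bolt; interior L_c = 2.625 − 0.9375 = 1.6875, R_n = 32.906 kips/bolt. φR_n = 0.75 × (1×32.297 + 4×32.906) = 122.9 kips.
Tension yield (gross): A_g = 5.5×0.25 = 1.375 in². φR_n = 0.90 × 50 × 1.375 = 61.9 kips.
Block shear: shear path 1×[2.125+4×2.625] = 1×12.625 in, A_gv = 3.1563, A_nv = 1×(12.625 − 4.5×1)×0.25 = 2.0313 in²; tension to near edge: (1.625 − 0.5×1)×0.25 = 0.28125 in². R_n = min(0.6×65×2.0313, 0.6×50×3.1563) + 1.0×65×0.28125 = min(79.221, 94.689) + 18.281 = 97.502 kips. φR_n = 0.75 × 97.502 = 73.1 kips.
Governing: min(153.3, 122.9, 61.9, 73.1) = 61.9 kips → gross-section yield.

61.9 kips (gross-section yield governs)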